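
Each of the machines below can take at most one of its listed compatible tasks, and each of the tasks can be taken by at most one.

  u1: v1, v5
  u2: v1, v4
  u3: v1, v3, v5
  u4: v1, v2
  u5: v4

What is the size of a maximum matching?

5

Unit-capacity flow: source→left, listed edges, right→sink; max matching = max flow.
Augmenting path u1→v1 (+1); matched 1.
Augmenting path u2→v4 (+1); matched 2.
Augmenting path u3→v3 (+1); matched 3.
Augmenting path u4→v2 (+1); matched 4.
Augmenting path u5→v4→u2→v1→u1→v5 (+1); matched 5.
No augmenting path remains; maximum matching = 5.
König certificate: {u1, u2, u3, u4, u5} is a vertex cover of size 5 (every listed pair touches it), so no matching can be larger.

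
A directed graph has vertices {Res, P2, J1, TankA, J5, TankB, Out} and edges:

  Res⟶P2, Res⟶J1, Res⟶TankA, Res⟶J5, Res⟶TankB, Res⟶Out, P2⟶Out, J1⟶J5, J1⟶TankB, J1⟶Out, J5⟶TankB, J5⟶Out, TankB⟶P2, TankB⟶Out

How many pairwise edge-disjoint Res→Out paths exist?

Assign every edge capacity 1; by Menger, the answer equals the max flow.
Path Res→Out (+1); total 1.
Path Res→P2→Out (+1); total 2.
Path Res→J1→Out (+1); total 3.
Path Res→J5→Out (+1); total 4.
Path Res→TankB→Out (+1); total 5.
No residual Res→Out path; max flow = 5.
Certifying cut of size 5: {Res→J1, Res→J5, Res→Out, Res→P2, Res→TankB}.

5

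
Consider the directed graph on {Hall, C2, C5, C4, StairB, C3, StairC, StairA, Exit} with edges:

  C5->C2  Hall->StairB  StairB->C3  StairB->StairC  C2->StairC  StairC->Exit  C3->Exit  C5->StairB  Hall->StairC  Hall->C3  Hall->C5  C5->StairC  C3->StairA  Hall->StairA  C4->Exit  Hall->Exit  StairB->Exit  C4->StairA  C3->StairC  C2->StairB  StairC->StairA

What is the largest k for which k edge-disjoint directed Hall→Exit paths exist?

Assign every edge capacity 1; by Menger, the answer equals the max flow.
Path Hall→Exit (+1); total 1.
Path Hall→StairB→Exit (+1); total 2.
Path Hall→C3→Exit (+1); total 3.
Path Hall→StairC→Exit (+1); total 4.
No residual Hall→Exit path; max flow = 4.
Certifying cut of size 4: {C3→Exit, Hall→Exit, StairB→Exit, StairC→Exit}.

4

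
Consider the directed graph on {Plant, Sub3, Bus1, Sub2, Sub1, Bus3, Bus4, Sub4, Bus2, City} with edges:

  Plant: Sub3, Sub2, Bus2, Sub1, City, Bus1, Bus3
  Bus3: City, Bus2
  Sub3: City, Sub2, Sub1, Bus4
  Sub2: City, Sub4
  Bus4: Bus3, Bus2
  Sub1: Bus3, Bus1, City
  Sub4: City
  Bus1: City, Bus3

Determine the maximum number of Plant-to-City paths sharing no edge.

Assign every edge capacity 1; by Menger, the answer equals the max flow.
Path Plant→City (+1); total 1.
Path Plant→Sub3→City (+1); total 2.
Path Plant→Bus1→City (+1); total 3.
Path Plant→Sub2→City (+1); total 4.
Path Plant→Sub1→City (+1); total 5.
Path Plant→Bus3→City (+1); total 6.
No residual Plant→City path; max flow = 6.
Certifying cut of size 6: {Plant→Bus1, Plant→Bus3, Plant→City, Plant→Sub1, Plant→Sub2, Plant→Sub3}.

6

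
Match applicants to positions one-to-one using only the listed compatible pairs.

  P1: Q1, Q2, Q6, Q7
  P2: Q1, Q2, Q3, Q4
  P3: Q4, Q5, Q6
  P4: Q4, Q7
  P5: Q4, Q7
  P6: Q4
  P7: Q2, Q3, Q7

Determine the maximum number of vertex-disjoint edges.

6

Unit-capacity flow: source→left, listed edges, right→sink; max matching = max flow.
Augmenting path P1→Q1 (+1); matched 1.
Augmenting path P2→Q2 (+1); matched 2.
Augmenting path P3→Q4 (+1); matched 3.
Augmenting path P4→Q7 (+1); matched 4.
Augmenting path P7→Q3 (+1); matched 5.
Augmenting path P5→Q4→P3→Q5 (+1); matched 6.
No augmenting path remains; maximum matching = 6.
König certificate: {P1, P2, P3, P7, Q4, Q7} is a vertex cover of size 6 (every listed pair touches it), so no matching can be larger.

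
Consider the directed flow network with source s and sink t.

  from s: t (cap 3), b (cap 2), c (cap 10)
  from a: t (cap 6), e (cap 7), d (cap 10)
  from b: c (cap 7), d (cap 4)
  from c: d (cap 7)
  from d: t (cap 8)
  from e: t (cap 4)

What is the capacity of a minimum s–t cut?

11

Augment s→t: bottleneck 3, flow now 3.
Augment s→b→d→t: bottleneck 2, flow now 5.
Augment s→c→d→t: bottleneck 6, flow now 11.
No augmenting path remains; maximum flow = 11.
By max-flow min-cut, the minimum cut capacity equals the max flow.
In the residual graph, reachable from s: {s, b, c, d}.
Min-cut edges: s→t (3), d→t (8); capacity 3 + 8 = 11.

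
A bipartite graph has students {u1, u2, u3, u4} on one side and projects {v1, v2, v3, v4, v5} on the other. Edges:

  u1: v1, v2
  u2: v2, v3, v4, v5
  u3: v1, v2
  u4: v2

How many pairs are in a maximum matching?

Unit-capacity flow: source→left, listed edges, right→sink; max matching = max flow.
Augmenting path u1→v1 (+1); matched 1.
Augmenting path u2→v2 (+1); matched 2.
Augmenting path u3→v2→u2→v3 (+1); matched 3.
No augmenting path remains; maximum matching = 3.
König certificate: {u2, v1, v2} is a vertex cover of size 3 (every listed pair touches it), so no matching can be larger.

3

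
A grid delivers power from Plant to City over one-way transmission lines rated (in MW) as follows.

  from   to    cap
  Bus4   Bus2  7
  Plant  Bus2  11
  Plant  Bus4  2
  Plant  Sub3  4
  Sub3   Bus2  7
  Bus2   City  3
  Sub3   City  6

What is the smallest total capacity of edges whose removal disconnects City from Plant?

Augment Plant→Sub3→City: bottleneck 4, flow now 4.
Augment Plant→Bus2→City: bottleneck 3, flow now 7.
No augmenting path remains; maximum flow = 7.
By max-flow min-cut, the minimum cut capacity equals the max flow.
In the residual graph, reachable from Plant: {Plant, Bus4, Bus2}.
Min-cut edges: Plant→Sub3 (4), Bus2→City (3); capacity 4 + 3 = 7.

7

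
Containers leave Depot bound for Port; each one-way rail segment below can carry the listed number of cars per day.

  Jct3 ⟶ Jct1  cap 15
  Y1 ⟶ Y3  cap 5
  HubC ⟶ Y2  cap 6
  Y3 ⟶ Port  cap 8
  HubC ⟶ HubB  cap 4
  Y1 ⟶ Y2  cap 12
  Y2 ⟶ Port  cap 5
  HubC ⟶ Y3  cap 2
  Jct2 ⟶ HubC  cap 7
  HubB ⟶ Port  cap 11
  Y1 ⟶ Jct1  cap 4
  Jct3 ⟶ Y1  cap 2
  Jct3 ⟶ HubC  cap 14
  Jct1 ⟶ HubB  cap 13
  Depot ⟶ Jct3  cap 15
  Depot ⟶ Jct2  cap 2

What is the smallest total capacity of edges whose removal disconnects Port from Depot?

17

Augment Depot→Jct3→HubC→HubB→Port: bottleneck 4, flow now 4.
Augment Depot→Jct3→HubC→Y2→Port: bottleneck 5, flow now 9.
Augment Depot→Jct3→HubC→Y3→Port: bottleneck 2, flow now 11.
Augment Depot→Jct3→Jct1→HubB→Port: bottleneck 4, flow now 15.
Augment Depot→Jct2→HubC→Jct3→Jct1→HubB→Port: bottleneck 2, flow now 17. (uses reverse residual edge)
No augmenting path remains; maximum flow = 17.
By max-flow min-cut, the minimum cut capacity equals the max flow.
In the residual graph, reachable from Depot: {Depot}.
Min-cut edges: Depot→Jct3 (15), Depot→Jct2 (2); capacity 15 + 2 = 17.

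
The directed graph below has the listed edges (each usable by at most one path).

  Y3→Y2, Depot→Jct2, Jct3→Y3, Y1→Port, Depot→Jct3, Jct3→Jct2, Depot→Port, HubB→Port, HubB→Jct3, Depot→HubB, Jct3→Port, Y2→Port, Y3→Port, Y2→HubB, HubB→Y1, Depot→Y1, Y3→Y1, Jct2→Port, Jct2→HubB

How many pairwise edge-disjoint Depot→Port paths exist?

Assign every edge capacity 1; by Menger, the answer equals the max flow.
Path Depot→Port (+1); total 1.
Path Depot→HubB→Port (+1); total 2.
Path Depot→Jct3→Port (+1); total 3.
Path Depot→Y1→Port (+1); total 4.
Path Depot→Jct2→Port (+1); total 5.
No residual Depot→Port path; max flow = 5.
Certifying cut of size 5: {Depot→HubB, Depot→Jct2, Depot→Jct3, Depot→Port, Depot→Y1}.

5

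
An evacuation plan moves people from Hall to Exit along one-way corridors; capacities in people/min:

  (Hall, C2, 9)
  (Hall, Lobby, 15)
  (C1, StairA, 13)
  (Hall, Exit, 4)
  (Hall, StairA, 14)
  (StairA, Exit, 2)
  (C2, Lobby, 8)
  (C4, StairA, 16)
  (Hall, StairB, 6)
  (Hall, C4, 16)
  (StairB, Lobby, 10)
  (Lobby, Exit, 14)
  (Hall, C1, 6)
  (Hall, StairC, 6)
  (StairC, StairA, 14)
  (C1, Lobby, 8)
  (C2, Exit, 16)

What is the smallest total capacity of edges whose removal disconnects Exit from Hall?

29

Augment Hall→Exit: bottleneck 4, flow now 4.
Augment Hall→C2→Exit: bottleneck 9, flow now 13.
Augment Hall→StairA→Exit: bottleneck 2, flow now 15.
Augment Hall→Lobby→Exit: bottleneck 14, flow now 29.
No augmenting path remains; maximum flow = 29.
By max-flow min-cut, the minimum cut capacity equals the max flow.
In the residual graph, reachable from Hall: {Hall, C1, StairC, C4, StairA, StairB, Lobby}.
Min-cut edges: Hall→C2 (9), Hall→Exit (4), StairA→Exit (2), Lobby→Exit (14); capacity 9 + 4 + 2 + 14 = 29.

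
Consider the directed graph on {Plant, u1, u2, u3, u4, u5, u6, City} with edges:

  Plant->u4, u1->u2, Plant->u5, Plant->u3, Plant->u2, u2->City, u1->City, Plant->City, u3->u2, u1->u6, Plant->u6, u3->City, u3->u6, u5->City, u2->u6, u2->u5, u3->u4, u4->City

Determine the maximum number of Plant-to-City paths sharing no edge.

Assign every edge capacity 1; by Menger, the answer equals the max flow.
Path Plant→City (+1); total 1.
Path Plant→u2→City (+1); total 2.
Path Plant→u3→City (+1); total 3.
Path Plant→u4→City (+1); total 4.
Path Plant→u5→City (+1); total 5.
No residual Plant→City path; max flow = 5.
Certifying cut of size 5: {Plant→City, Plant→u2, Plant→u3, Plant→u4, Plant→u5}.

5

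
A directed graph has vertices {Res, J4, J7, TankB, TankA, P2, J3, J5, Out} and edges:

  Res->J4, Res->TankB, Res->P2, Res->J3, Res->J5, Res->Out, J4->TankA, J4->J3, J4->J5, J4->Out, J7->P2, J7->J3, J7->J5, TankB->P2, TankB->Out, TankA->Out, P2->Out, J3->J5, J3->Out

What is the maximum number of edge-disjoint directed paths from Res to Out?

5

Assign every edge capacity 1; by Menger, the answer equals the max flow.
Path Res→Out (+1); total 1.
Path Res→J4→Out (+1); total 2.
Path Res→TankB→Out (+1); total 3.
Path Res→P2→Out (+1); total 4.
Path Res→J3→Out (+1); total 5.
No residual Res→Out path; max flow = 5.
Certifying cut of size 5: {Res→J3, Res→J4, Res→Out, Res→P2, Res→TankB}.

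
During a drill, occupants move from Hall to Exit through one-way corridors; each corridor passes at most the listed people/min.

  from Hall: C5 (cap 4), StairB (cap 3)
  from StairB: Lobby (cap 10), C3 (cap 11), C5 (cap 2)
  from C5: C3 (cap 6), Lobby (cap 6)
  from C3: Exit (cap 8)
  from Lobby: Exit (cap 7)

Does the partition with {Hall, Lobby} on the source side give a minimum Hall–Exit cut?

No — its capacity is 14, but the minimum cut has capacity 7.

Given cut capacity: 3 + 4 + 7 = 14.
Augment Hall→StairB→C3→Exit: bottleneck 3, flow now 3.
Augment Hall→C5→C3→Exit: bottleneck 4, flow now 7.
No augmenting path remains; maximum flow = 7.
In the residual graph, reachable from Hall: {Hall}.
Min-cut edges: Hall→StairB (3), Hall→C5 (4); capacity 3 + 4 = 7.
Cut capacity 14 exceeds the max flow 7, so it is not minimum.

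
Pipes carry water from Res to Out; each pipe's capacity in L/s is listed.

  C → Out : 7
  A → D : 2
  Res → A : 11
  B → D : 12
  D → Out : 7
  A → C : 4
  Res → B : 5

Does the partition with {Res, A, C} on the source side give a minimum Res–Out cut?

No — its capacity is 14, but the minimum cut has capacity 11.

Given cut capacity: 5 + 2 + 7 = 14.
Augment Res→A→C→Out: bottleneck 4, flow now 4.
Augment Res→A→D→Out: bottleneck 2, flow now 6.
Augment Res→B→D→Out: bottleneck 5, flow now 11.
No augmenting path remains; maximum flow = 11.
In the residual graph, reachable from Res: {Res, A}.
Min-cut edges: Res→B (5), A→C (4), A→D (2); capacity 5 + 4 + 2 = 11.
Cut capacity 14 exceeds the max flow 11, so it is not minimum.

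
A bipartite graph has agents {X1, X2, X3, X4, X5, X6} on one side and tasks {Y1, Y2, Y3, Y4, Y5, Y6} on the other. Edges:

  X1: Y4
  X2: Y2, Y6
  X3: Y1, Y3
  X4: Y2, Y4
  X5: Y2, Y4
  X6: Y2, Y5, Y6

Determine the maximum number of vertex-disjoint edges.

Unit-capacity flow: source→left, listed edges, right→sink; max matching = max flow.
Augmenting path X1→Y4 (+1); matched 1.
Augmenting path X2→Y2 (+1); matched 2.
Augmenting path X3→Y1 (+1); matched 3.
Augmenting path X6→Y5 (+1); matched 4.
Augmenting path X4→Y2→X2→Y6 (+1); matched 5.
No augmenting path remains; maximum matching = 5.
König certificate: {X2, X3, X6, Y2, Y4} is a vertex cover of size 5 (every listed pair touches it), so no matching can be larger.

5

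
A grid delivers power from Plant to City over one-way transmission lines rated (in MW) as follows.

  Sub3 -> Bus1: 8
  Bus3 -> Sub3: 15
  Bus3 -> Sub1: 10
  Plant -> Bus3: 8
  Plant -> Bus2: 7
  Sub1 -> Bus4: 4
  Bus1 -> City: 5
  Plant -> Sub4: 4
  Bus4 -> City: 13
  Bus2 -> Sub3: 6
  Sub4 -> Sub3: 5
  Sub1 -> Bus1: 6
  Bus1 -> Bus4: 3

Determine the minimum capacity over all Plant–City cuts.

Augment Plant→Bus2→Sub3→Bus1→City: bottleneck 5, flow now 5.
Augment Plant→Bus3→Sub1→Bus4→City: bottleneck 4, flow now 9.
Augment Plant→Bus2→Sub3→Bus1→Bus4→City: bottleneck 1, flow now 10.
Augment Plant→Sub4→Sub3→Bus1→Bus4→City: bottleneck 2, flow now 12.
No augmenting path remains; maximum flow = 12.
By max-flow min-cut, the minimum cut capacity equals the max flow.
In the residual graph, reachable from Plant: {Plant, Bus2, Sub4, Bus3, Sub1, Sub3, Bus1}.
Min-cut edges: Sub1→Bus4 (4), Bus1→Bus4 (3), Bus1→City (5); capacity 4 + 3 + 5 = 12.

12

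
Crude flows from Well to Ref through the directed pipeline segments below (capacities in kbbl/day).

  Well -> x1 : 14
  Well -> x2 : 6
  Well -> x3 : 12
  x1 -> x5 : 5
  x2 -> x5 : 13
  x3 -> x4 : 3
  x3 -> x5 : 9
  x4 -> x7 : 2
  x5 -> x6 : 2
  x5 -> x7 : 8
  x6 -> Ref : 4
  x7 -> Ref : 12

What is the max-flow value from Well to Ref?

12

Augment Well→x1→x5→x6→Ref: bottleneck 2, flow now 2.
Augment Well→x1→x5→x7→Ref: bottleneck 3, flow now 5.
Augment Well→x2→x5→x7→Ref: bottleneck 5, flow now 10.
Augment Well→x3→x4→x7→Ref: bottleneck 2, flow now 12.
No augmenting path remains; maximum flow = 12.
In the residual graph, reachable from Well: {Well, x1, x2, x3, x4, x5}.
Min-cut edges: x4→x7 (2), x5→x6 (2), x5→x7 (8); capacity 2 + 2 + 8 = 12.
This cut is saturated, so no flow can exceed 12.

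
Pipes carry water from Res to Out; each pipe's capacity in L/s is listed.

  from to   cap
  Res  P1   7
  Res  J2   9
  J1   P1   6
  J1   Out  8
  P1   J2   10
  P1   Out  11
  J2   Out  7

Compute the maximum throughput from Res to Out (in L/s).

Augment Res→P1→Out: bottleneck 7, flow now 7.
Augment Res→J2→Out: bottleneck 7, flow now 14.
No augmenting path remains; maximum flow = 14.
In the residual graph, reachable from Res: {Res, J2}.
Min-cut edges: Res→P1 (7), J2→Out (7); capacity 7 + 7 = 14.
This cut is saturated, so no flow can exceed 14.

14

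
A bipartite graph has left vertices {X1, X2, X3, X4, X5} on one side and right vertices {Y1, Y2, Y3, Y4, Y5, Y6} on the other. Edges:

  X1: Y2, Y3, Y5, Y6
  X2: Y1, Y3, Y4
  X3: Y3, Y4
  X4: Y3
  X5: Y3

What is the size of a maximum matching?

Unit-capacity flow: source→left, listed edges, right→sink; max matching = max flow.
Augmenting path X1→Y2 (+1); matched 1.
Augmenting path X2→Y1 (+1); matched 2.
Augmenting path X3→Y3 (+1); matched 3.
Augmenting path X4→Y3→X3→Y4 (+1); matched 4.
No augmenting path remains; maximum matching = 4.
König certificate: {X1, X2, X3, Y3} is a vertex cover of size 4 (every listed pair touches it), so no matching can be larger.

4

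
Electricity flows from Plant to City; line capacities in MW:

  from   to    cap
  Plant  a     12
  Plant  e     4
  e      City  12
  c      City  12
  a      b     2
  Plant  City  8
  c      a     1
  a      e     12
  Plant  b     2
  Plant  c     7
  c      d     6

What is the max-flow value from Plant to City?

27

Augment Plant→City: bottleneck 8, flow now 8.
Augment Plant→c→City: bottleneck 7, flow now 15.
Augment Plant→e→City: bottleneck 4, flow now 19.
Augment Plant→a→e→City: bottleneck 8, flow now 27.
No augmenting path remains; maximum flow = 27.
In the residual graph, reachable from Plant: {Plant, a, b, e}.
Min-cut edges: Plant→c (7), Plant→City (8), e→City (12); capacity 7 + 8 + 12 = 27.
This cut is saturated, so no flow can exceed 27.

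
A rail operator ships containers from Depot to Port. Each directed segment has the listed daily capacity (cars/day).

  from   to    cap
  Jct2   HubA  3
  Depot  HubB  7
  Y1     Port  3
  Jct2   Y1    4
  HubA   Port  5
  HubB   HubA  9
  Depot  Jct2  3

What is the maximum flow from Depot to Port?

Augment Depot→Jct2→HubA→Port: bottleneck 3, flow now 3.
Augment Depot→HubB→HubA→Port: bottleneck 2, flow now 5.
Augment Depot→HubB→HubA→Jct2→Y1→Port: bottleneck 3, flow now 8. (uses reverse residual edge)
No augmenting path remains; maximum flow = 8.
In the residual graph, reachable from Depot: {Depot, HubB, HubA}.
Min-cut edges: Depot→Jct2 (3), HubA→Port (5); capacity 3 + 5 = 8.
This cut is saturated, so no flow can exceed 8.

8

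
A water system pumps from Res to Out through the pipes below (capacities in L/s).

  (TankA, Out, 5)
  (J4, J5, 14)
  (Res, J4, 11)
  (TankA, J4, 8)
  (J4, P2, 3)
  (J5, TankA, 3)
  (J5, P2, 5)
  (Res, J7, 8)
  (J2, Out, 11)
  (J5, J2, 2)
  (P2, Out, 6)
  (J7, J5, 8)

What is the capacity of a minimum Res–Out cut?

Augment Res→J4→P2→Out: bottleneck 3, flow now 3.
Augment Res→J4→J5→J2→Out: bottleneck 2, flow now 5.
Augment Res→J4→J5→P2→Out: bottleneck 3, flow now 8.
Augment Res→J4→J5→TankA→Out: bottleneck 3, flow now 11.
No augmenting path remains; maximum flow = 11.
By max-flow min-cut, the minimum cut capacity equals the max flow.
In the residual graph, reachable from Res: {Res, J4, J7, J5, P2}.
Min-cut edges: J5→J2 (2), J5→TankA (3), P2→Out (6); capacity 2 + 3 + 6 = 11.

11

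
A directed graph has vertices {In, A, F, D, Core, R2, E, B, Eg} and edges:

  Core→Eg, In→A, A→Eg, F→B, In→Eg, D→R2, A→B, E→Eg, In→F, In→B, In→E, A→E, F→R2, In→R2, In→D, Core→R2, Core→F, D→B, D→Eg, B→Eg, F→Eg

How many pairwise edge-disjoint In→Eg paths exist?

Assign every edge capacity 1; by Menger, the answer equals the max flow.
Path In→Eg (+1); total 1.
Path In→A→Eg (+1); total 2.
Path In→F→Eg (+1); total 3.
Path In→D→Eg (+1); total 4.
Path In→E→Eg (+1); total 5.
Path In→B→Eg (+1); total 6.
No residual In→Eg path; max flow = 6.
Certifying cut of size 6: {In→A, In→B, In→D, In→E, In→Eg, In→F}.

6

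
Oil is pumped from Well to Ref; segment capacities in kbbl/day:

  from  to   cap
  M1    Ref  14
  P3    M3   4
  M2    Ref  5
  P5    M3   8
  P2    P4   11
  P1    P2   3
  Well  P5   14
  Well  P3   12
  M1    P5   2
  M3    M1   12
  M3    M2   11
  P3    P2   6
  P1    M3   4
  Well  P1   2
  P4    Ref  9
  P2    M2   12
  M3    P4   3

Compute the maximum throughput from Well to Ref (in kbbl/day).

20

Augment Well→P1→P2→M2→Ref: bottleneck 2, flow now 2.
Augment Well→P3→P2→M2→Ref: bottleneck 3, flow now 5.
Augment Well→P3→P2→P4→Ref: bottleneck 3, flow now 8.
Augment Well→P3→M3→P4→Ref: bottleneck 3, flow now 11.
Augment Well→P3→M3→M1→Ref: bottleneck 1, flow now 12.
Augment Well→P5→M3→M1→Ref: bottleneck 8, flow now 20.
No augmenting path remains; maximum flow = 20.
In the residual graph, reachable from Well: {Well, P3, P5}.
Min-cut edges: Well→P1 (2), P3→P2 (6), P3→M3 (4), P5→M3 (8); capacity 2 + 6 + 4 + 8 = 20.
This cut is saturated, so no flow can exceed 20.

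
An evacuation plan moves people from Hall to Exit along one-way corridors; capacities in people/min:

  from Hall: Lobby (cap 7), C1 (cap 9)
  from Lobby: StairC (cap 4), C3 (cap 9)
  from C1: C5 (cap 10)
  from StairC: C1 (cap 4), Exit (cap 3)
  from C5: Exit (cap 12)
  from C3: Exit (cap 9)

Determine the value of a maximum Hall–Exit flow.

16

Augment Hall→Lobby→StairC→Exit: bottleneck 3, flow now 3.
Augment Hall→Lobby→C3→Exit: bottleneck 4, flow now 7.
Augment Hall→C1→C5→Exit: bottleneck 9, flow now 16.
No augmenting path remains; maximum flow = 16.
In the residual graph, reachable from Hall: {Hall}.
Min-cut edges: Hall→Lobby (7), Hall→C1 (9); capacity 7 + 9 = 16.
This cut is saturated, so no flow can exceed 16.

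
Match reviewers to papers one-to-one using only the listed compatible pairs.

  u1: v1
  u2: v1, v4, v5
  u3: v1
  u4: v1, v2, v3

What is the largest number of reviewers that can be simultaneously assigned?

3

Unit-capacity flow: source→left, listed edges, right→sink; max matching = max flow.
Augmenting path u1→v1 (+1); matched 1.
Augmenting path u2→v4 (+1); matched 2.
Augmenting path u4→v2 (+1); matched 3.
No augmenting path remains; maximum matching = 3.
König certificate: {u2, u4, v1} is a vertex cover of size 3 (every listed pair touches it), so no matching can be larger.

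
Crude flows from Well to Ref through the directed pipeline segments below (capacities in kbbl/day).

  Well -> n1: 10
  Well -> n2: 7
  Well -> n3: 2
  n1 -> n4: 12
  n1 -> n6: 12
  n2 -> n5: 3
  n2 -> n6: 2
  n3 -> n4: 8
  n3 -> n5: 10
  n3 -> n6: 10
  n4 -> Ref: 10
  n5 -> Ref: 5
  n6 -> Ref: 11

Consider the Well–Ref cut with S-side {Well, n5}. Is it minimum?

No — its capacity is 24, but the minimum cut has capacity 17.

Given cut capacity: 10 + 7 + 2 + 5 = 24.
Augment Well→n1→n4→Ref: bottleneck 10, flow now 10.
Augment Well→n2→n5→Ref: bottleneck 3, flow now 13.
Augment Well→n2→n6→Ref: bottleneck 2, flow now 15.
Augment Well→n3→n5→Ref: bottleneck 2, flow now 17.
No augmenting path remains; maximum flow = 17.
In the residual graph, reachable from Well: {Well, n2}.
Min-cut edges: Well→n1 (10), Well→n3 (2), n2→n5 (3), n2→n6 (2); capacity 10 + 2 + 3 + 2 = 17.
Cut capacity 24 exceeds the max flow 17, so it is not minimum.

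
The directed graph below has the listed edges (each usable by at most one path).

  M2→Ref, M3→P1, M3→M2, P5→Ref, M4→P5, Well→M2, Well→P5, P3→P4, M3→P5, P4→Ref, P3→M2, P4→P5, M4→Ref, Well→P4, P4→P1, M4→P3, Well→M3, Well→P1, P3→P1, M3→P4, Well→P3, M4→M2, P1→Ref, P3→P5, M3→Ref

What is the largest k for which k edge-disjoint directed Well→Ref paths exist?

5

Assign every edge capacity 1; by Menger, the answer equals the max flow.
Path Well→M3→Ref (+1); total 1.
Path Well→M2→Ref (+1); total 2.
Path Well→P4→Ref (+1); total 3.
Path Well→P5→Ref (+1); total 4.
Path Well→P1→Ref (+1); total 5.
No residual Well→Ref path; max flow = 5.
Certifying cut of size 5: {M2→Ref, P1→Ref, P4→Ref, P5→Ref, Well→M3}.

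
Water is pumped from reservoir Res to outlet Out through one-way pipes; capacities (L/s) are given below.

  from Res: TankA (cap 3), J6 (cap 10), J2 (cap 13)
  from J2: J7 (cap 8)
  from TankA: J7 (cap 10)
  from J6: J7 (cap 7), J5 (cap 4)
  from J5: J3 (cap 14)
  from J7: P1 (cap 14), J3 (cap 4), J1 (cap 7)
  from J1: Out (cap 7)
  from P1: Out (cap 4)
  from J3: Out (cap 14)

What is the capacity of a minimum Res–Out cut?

Augment Res→J2→J7→J1→Out: bottleneck 7, flow now 7.
Augment Res→J2→J7→P1→Out: bottleneck 1, flow now 8.
Augment Res→TankA→J7→P1→Out: bottleneck 3, flow now 11.
Augment Res→J6→J5→J3→Out: bottleneck 4, flow now 15.
Augment Res→J6→J7→J3→Out: bottleneck 4, flow now 19.
No augmenting path remains; maximum flow = 19.
By max-flow min-cut, the minimum cut capacity equals the max flow.
In the residual graph, reachable from Res: {Res, J2, TankA, J6, J7, P1}.
Min-cut edges: J6→J5 (4), J7→J1 (7), J7→J3 (4), P1→Out (4); capacity 4 + 7 + 4 + 4 = 19.

19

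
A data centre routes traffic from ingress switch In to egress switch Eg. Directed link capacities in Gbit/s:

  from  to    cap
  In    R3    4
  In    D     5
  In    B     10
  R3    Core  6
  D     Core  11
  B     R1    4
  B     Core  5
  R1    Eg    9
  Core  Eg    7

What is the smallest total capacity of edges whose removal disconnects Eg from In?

11

Augment In→R3→Core→Eg: bottleneck 4, flow now 4.
Augment In→D→Core→Eg: bottleneck 3, flow now 7.
Augment In→B→R1→Eg: bottleneck 4, flow now 11.
No augmenting path remains; maximum flow = 11.
By max-flow min-cut, the minimum cut capacity equals the max flow.
In the residual graph, reachable from In: {In, R3, D, B, Core}.
Min-cut edges: B→R1 (4), Core→Eg (7); capacity 4 + 7 = 11.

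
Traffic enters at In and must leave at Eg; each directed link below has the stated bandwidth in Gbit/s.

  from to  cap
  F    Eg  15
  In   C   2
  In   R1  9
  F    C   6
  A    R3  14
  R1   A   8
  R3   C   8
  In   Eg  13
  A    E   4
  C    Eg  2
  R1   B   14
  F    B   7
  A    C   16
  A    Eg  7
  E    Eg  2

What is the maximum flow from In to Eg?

Augment In→Eg: bottleneck 13, flow now 13.
Augment In→C→Eg: bottleneck 2, flow now 15.
Augment In→R1→A→Eg: bottleneck 7, flow now 22.
Augment In→R1→A→E→Eg: bottleneck 1, flow now 23.
No augmenting path remains; maximum flow = 23.
In the residual graph, reachable from In: {In, R1, B}.
Min-cut edges: In→C (2), In→Eg (13), R1→A (8); capacity 2 + 13 + 8 = 23.
This cut is saturated, so no flow can exceed 23.

23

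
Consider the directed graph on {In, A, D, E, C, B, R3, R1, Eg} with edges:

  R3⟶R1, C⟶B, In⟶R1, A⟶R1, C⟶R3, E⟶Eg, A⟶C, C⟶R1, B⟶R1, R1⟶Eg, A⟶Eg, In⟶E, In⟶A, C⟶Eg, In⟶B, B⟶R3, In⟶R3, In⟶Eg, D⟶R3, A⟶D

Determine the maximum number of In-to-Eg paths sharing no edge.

Assign every edge capacity 1; by Menger, the answer equals the max flow.
Path In→Eg (+1); total 1.
Path In→A→Eg (+1); total 2.
Path In→E→Eg (+1); total 3.
Path In→R1→Eg (+1); total 4.
No residual In→Eg path; max flow = 4.
Certifying cut of size 4: {In→A, In→E, In→Eg, R1→Eg}.

4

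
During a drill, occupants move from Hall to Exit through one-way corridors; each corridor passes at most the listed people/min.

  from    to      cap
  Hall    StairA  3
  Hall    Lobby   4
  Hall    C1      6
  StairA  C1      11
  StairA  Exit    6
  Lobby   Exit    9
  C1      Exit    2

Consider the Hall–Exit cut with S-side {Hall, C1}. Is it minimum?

Given cut capacity: 3 + 4 + 2 = 9.
Augment Hall→StairA→Exit: bottleneck 3, flow now 3.
Augment Hall→Lobby→Exit: bottleneck 4, flow now 7.
Augment Hall→C1→Exit: bottleneck 2, flow now 9.
No augmenting path remains; maximum flow = 9.
Cut capacity 9 equals the max flow, so it is a minimum cut.

Yes — it is a minimum cut (capacity 9).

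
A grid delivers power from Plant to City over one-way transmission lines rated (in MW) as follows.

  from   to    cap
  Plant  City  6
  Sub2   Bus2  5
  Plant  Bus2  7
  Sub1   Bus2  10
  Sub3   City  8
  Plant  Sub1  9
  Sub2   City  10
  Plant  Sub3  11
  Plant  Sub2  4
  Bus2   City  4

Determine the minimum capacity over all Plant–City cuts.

Augment Plant→City: bottleneck 6, flow now 6.
Augment Plant→Sub2→City: bottleneck 4, flow now 10.
Augment Plant→Bus2→City: bottleneck 4, flow now 14.
Augment Plant→Sub3→City: bottleneck 8, flow now 22.
No augmenting path remains; maximum flow = 22.
By max-flow min-cut, the minimum cut capacity equals the max flow.
In the residual graph, reachable from Plant: {Plant, Sub1, Bus2, Sub3}.
Min-cut edges: Plant→Sub2 (4), Plant→City (6), Bus2→City (4), Sub3→City (8); capacity 4 + 6 + 4 + 8 = 22.

22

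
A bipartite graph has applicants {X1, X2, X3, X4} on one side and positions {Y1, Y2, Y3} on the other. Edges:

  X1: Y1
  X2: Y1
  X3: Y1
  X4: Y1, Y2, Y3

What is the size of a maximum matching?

2

Unit-capacity flow: source→left, listed edges, right→sink; max matching = max flow.
Augmenting path X1→Y1 (+1); matched 1.
Augmenting path X4→Y2 (+1); matched 2.
No augmenting path remains; maximum matching = 2.
König certificate: {X4, Y1} is a vertex cover of size 2 (every listed pair touches it), so no matching can be larger.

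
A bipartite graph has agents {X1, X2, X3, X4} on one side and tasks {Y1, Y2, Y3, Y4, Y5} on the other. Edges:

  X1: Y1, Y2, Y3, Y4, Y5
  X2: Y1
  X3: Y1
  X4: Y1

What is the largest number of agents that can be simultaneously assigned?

Unit-capacity flow: source→left, listed edges, right→sink; max matching = max flow.
Augmenting path X1→Y1 (+1); matched 1.
Augmenting path X2→Y1→X1→Y2 (+1); matched 2.
No augmenting path remains; maximum matching = 2.
König certificate: {X1, Y1} is a vertex cover of size 2 (every listed pair touches it), so no matching can be larger.

2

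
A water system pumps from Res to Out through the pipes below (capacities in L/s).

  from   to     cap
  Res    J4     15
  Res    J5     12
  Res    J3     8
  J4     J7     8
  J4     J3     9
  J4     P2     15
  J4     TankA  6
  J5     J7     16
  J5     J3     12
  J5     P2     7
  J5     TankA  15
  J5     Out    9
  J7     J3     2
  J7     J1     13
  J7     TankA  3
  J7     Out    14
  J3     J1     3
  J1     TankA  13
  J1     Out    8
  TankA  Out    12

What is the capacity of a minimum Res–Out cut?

Augment Res→J5→Out: bottleneck 9, flow now 9.
Augment Res→J4→J7→Out: bottleneck 8, flow now 17.
Augment Res→J4→TankA→Out: bottleneck 6, flow now 23.
Augment Res→J5→J7→Out: bottleneck 3, flow now 26.
Augment Res→J3→J1→Out: bottleneck 3, flow now 29.
No augmenting path remains; maximum flow = 29.
By max-flow min-cut, the minimum cut capacity equals the max flow.
In the residual graph, reachable from Res: {Res, J4, J3, P2}.
Min-cut edges: Res→J5 (12), J4→J7 (8), J4→TankA (6), J3→J1 (3); capacity 12 + 8 + 6 + 3 = 29.

29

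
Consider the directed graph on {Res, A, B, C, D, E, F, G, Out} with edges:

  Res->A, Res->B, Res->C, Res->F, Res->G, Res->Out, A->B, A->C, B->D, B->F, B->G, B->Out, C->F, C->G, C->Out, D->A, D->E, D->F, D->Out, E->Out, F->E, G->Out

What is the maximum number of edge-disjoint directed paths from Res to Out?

6

Assign every edge capacity 1; by Menger, the answer equals the max flow.
Path Res→Out (+1); total 1.
Path Res→B→Out (+1); total 2.
Path Res→C→Out (+1); total 3.
Path Res→G→Out (+1); total 4.
Path Res→F→E→Out (+1); total 5.
Path Res→A→B→D→Out (+1); total 6.
No residual Res→Out path; max flow = 6.
Certifying cut of size 6: {Res→A, Res→B, Res→C, Res→F, Res→G, Res→Out}.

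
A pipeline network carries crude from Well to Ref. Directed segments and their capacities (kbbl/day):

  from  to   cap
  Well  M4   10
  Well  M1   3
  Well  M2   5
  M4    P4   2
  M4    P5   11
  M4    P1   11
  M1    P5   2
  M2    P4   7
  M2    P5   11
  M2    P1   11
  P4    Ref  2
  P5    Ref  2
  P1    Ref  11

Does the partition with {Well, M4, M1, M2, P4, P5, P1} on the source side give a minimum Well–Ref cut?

Given cut capacity: 2 + 2 + 11 = 15.
Augment Well→M4→P4→Ref: bottleneck 2, flow now 2.
Augment Well→M4→P5→Ref: bottleneck 2, flow now 4.
Augment Well→M4→P1→Ref: bottleneck 6, flow now 10.
Augment Well→M2→P1→Ref: bottleneck 5, flow now 15.
No augmenting path remains; maximum flow = 15.
Cut capacity 15 equals the max flow, so it is a minimum cut.

Yes — it is a minimum cut (capacity 15).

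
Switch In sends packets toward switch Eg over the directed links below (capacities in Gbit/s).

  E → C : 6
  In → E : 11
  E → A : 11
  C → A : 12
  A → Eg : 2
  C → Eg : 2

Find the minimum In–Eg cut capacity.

Augment In→E→A→Eg: bottleneck 2, flow now 2.
Augment In→E→C→Eg: bottleneck 2, flow now 4.
No augmenting path remains; maximum flow = 4.
By max-flow min-cut, the minimum cut capacity equals the max flow.
In the residual graph, reachable from In: {In, E, A, C}.
Min-cut edges: A→Eg (2), C→Eg (2); capacity 2 + 2 = 4.

4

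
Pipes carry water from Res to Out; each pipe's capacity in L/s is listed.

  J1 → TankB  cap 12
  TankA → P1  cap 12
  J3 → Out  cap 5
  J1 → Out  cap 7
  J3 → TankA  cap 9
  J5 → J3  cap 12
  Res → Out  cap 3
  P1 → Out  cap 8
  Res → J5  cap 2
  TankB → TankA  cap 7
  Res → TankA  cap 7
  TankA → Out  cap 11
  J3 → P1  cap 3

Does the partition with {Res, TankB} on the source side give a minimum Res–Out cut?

Given cut capacity: 2 + 7 + 3 + 7 = 19.
Augment Res→Out: bottleneck 3, flow now 3.
Augment Res→TankA→Out: bottleneck 7, flow now 10.
Augment Res→J5→J3→Out: bottleneck 2, flow now 12.
No augmenting path remains; maximum flow = 12.
In the residual graph, reachable from Res: {Res}.
Min-cut edges: Res→J5 (2), Res→TankA (7), Res→Out (3); capacity 2 + 7 + 3 = 12.
Cut capacity 19 exceeds the max flow 12, so it is not minimum.

No — its capacity is 19, but the minimum cut has capacity 12.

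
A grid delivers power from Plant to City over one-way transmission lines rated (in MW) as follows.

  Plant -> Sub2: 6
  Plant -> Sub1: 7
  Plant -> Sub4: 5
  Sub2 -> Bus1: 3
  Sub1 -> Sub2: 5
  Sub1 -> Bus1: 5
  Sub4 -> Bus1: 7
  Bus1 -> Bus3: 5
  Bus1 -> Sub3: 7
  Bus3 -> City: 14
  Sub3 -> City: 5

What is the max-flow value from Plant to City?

10

Augment Plant→Sub2→Bus1→Bus3→City: bottleneck 3, flow now 3.
Augment Plant→Sub1→Bus1→Bus3→City: bottleneck 2, flow now 5.
Augment Plant→Sub1→Bus1→Sub3→City: bottleneck 3, flow now 8.
Augment Plant→Sub4→Bus1→Sub3→City: bottleneck 2, flow now 10.
No augmenting path remains; maximum flow = 10.
In the residual graph, reachable from Plant: {Plant, Sub2, Sub1, Sub4, Bus1, Sub3}.
Min-cut edges: Bus1→Bus3 (5), Sub3→City (5); capacity 5 + 5 = 10.
This cut is saturated, so no flow can exceed 10.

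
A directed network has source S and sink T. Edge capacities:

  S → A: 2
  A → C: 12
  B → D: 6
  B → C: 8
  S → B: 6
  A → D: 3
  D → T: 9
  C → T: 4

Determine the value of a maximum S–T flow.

8

Augment S→A→C→T: bottleneck 2, flow now 2.
Augment S→B→C→T: bottleneck 2, flow now 4.
Augment S→B→D→T: bottleneck 4, flow now 8.
No augmenting path remains; maximum flow = 8.
In the residual graph, reachable from S: {S}.
Min-cut edges: S→A (2), S→B (6); capacity 2 + 6 = 8.
This cut is saturated, so no flow can exceed 8.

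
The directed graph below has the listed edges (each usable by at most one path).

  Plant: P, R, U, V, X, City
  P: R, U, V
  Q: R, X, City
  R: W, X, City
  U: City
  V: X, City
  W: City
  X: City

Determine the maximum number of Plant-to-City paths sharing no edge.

6

Assign every edge capacity 1; by Menger, the answer equals the max flow.
Path Plant→City (+1); total 1.
Path Plant→R→City (+1); total 2.
Path Plant→U→City (+1); total 3.
Path Plant→V→City (+1); total 4.
Path Plant→X→City (+1); total 5.
Path Plant→P→R→W→City (+1); total 6.
No residual Plant→City path; max flow = 6.
Certifying cut of size 6: {Plant→City, Plant→P, Plant→R, Plant→U, Plant→V, Plant→X}.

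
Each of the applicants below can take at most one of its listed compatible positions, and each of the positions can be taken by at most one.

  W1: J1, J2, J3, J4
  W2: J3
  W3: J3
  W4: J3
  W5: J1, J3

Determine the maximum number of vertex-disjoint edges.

3

Unit-capacity flow: source→left, listed edges, right→sink; max matching = max flow.
Augmenting path W1→J1 (+1); matched 1.
Augmenting path W2→J3 (+1); matched 2.
Augmenting path W5→J1→W1→J2 (+1); matched 3.
No augmenting path remains; maximum matching = 3.
König certificate: {W1, W5, J3} is a vertex cover of size 3 (every listed pair touches it), so no matching can be larger.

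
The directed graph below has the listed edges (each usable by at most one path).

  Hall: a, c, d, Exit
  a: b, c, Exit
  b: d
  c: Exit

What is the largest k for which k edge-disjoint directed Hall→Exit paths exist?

3

Assign every edge capacity 1; by Menger, the answer equals the max flow.
Path Hall→Exit (+1); total 1.
Path Hall→a→Exit (+1); total 2.
Path Hall→c→Exit (+1); total 3.
No residual Hall→Exit path; max flow = 3.
Certifying cut of size 3: {Hall→Exit, Hall→a, Hall→c}.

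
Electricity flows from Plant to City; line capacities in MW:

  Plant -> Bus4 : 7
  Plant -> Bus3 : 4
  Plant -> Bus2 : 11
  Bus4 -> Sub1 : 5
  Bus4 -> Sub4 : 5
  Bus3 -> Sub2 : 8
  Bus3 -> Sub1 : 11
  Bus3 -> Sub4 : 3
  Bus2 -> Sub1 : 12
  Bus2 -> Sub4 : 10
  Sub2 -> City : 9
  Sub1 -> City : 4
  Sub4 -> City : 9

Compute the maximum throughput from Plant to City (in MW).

17

Augment Plant→Bus4→Sub1→City: bottleneck 4, flow now 4.
Augment Plant→Bus4→Sub4→City: bottleneck 3, flow now 7.
Augment Plant→Bus3→Sub2→City: bottleneck 4, flow now 11.
Augment Plant→Bus2→Sub4→City: bottleneck 6, flow now 17.
No augmenting path remains; maximum flow = 17.
In the residual graph, reachable from Plant: {Plant, Bus4, Bus2, Sub1, Sub4}.
Min-cut edges: Plant→Bus3 (4), Sub1→City (4), Sub4→City (9); capacity 4 + 4 + 9 = 17.
This cut is saturated, so no flow can exceed 17.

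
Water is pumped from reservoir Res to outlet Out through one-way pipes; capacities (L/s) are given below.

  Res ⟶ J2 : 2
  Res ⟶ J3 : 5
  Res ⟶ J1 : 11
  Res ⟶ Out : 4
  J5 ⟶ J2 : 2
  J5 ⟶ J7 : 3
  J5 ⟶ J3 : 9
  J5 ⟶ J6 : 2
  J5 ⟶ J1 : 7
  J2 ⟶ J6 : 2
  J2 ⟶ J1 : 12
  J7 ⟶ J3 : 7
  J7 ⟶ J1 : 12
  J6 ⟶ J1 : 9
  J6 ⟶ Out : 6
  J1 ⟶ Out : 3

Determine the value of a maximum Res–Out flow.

Augment Res→Out: bottleneck 4, flow now 4.
Augment Res→J1→Out: bottleneck 3, flow now 7.
Augment Res→J2→J6→Out: bottleneck 2, flow now 9.
No augmenting path remains; maximum flow = 9.
In the residual graph, reachable from Res: {Res, J3, J1}.
Min-cut edges: Res→J2 (2), Res→Out (4), J1→Out (3); capacity 2 + 4 + 3 = 9.
This cut is saturated, so no flow can exceed 9.

9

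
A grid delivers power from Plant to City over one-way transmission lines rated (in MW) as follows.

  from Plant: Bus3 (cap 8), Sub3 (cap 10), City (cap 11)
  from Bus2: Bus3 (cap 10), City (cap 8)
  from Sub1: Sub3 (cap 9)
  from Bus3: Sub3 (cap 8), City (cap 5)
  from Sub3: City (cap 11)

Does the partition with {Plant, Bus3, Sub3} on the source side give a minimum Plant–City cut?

Yes — it is a minimum cut (capacity 27).

Given cut capacity: 11 + 5 + 11 = 27.
Augment Plant→City: bottleneck 11, flow now 11.
Augment Plant→Bus3→City: bottleneck 5, flow now 16.
Augment Plant→Sub3→City: bottleneck 10, flow now 26.
Augment Plant→Bus3→Sub3→City: bottleneck 1, flow now 27.
No augmenting path remains; maximum flow = 27.
Cut capacity 27 equals the max flow, so it is a minimum cut.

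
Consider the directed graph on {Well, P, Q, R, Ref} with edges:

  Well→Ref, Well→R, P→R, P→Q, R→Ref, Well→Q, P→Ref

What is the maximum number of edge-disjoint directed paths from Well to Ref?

Assign every edge capacity 1; by Menger, the answer equals the max flow.
Path Well→Ref (+1); total 1.
Path Well→R→Ref (+1); total 2.
No residual Well→Ref path; max flow = 2.
Certifying cut of size 2: {Well→R, Well→Ref}.

2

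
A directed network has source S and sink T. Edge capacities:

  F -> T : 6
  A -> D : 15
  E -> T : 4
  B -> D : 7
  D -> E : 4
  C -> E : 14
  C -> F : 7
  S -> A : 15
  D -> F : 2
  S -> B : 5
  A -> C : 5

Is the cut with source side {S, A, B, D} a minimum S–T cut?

Given cut capacity: 5 + 4 + 2 = 11.
Augment S→A→C→E→T: bottleneck 4, flow now 4.
Augment S→A→C→F→T: bottleneck 1, flow now 5.
Augment S→A→D→F→T: bottleneck 2, flow now 7.
Augment S→A→D→E→C→F→T: bottleneck 3, flow now 10. (uses reverse residual edge)
No augmenting path remains; maximum flow = 10.
In the residual graph, reachable from S: {S, A, B, C, D, E, F}.
Min-cut edges: E→T (4), F→T (6); capacity 4 + 6 = 10.
Cut capacity 11 exceeds the max flow 10, so it is not minimum.

No — its capacity is 11, but the minimum cut has capacity 10.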